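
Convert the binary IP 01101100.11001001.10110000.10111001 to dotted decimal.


01101100 = 108
11001001 = 201
10110000 = 176
10111001 = 185
IP: 108.201.176.185


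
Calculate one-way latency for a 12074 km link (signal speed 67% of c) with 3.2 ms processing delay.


Speed = 0.67 * 3e5 km/s = 201000 km/s
Propagation delay = 12074 / 201000 = 0.0601 s = 60.0697 ms
Processing delay = 3.2 ms
Total one-way latency = 63.2697 ms


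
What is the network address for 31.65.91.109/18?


IP:   00011111.01000001.01011011.01101101
Mask: 11111111.11111111.11000000.00000000
AND operation:
Net:  00011111.01000001.01000000.00000000
Network: 31.65.64.0/18


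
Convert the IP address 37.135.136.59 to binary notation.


37 = 00100101
135 = 10000111
136 = 10001000
59 = 00111011
Binary: 00100101.10000111.10001000.00111011


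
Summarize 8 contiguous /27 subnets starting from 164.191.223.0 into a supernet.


Original prefix: /27
Number of subnets: 8 = 2^3
New prefix = 27 - 3 = 24
Supernet: 164.191.223.0/24


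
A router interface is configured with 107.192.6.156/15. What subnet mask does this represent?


/15 means 15 network bits, 17 host bits
Binary: 11111111111111100000000000000000
Mask: 255.254.0.0


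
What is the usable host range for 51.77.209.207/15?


Network: 51.76.0.0
Broadcast: 51.77.255.255
First usable = network + 1
Last usable = broadcast - 1
Range: 51.76.0.1 to 51.77.255.254


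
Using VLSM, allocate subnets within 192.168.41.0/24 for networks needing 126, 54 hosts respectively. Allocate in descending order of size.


126 hosts -> /25 (126 usable): 192.168.41.0/25
54 hosts -> /26 (62 usable): 192.168.41.128/26
Allocation: 192.168.41.0/25 (126 hosts, 126 usable); 192.168.41.128/26 (54 hosts, 62 usable)


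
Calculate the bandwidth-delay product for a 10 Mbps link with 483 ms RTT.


BDP = bandwidth * RTT
= 10 Mbps * 483 ms
= 10 * 1e6 * 483 / 1000 bits
= 4830000 bits
= 603750 bytes
= 589.5996 KB
BDP = 4830000 bits (603750 bytes)


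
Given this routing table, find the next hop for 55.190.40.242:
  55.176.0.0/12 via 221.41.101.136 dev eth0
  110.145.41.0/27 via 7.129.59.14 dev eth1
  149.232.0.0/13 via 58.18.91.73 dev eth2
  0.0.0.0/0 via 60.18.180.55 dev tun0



Longest prefix match for 55.190.40.242:
  /12 55.176.0.0: MATCH
  /27 110.145.41.0: no
  /13 149.232.0.0: no
  /0 0.0.0.0: MATCH
Selected: next-hop 221.41.101.136 via eth0 (matched /12)


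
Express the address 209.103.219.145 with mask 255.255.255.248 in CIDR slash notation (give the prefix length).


Binary: 11111111.11111111.11111111.11111000
Count leading 1s
Prefix: /29


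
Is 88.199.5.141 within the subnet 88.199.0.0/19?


Subnet network: 88.199.0.0
Test IP AND mask: 88.199.0.0
Yes, 88.199.5.141 is in 88.199.0.0/19


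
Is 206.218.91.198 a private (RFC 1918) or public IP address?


RFC 1918 private ranges:
  10.0.0.0/8 (10.0.0.0 - 10.255.255.255)
  172.16.0.0/12 (172.16.0.0 - 172.31.255.255)
  192.168.0.0/16 (192.168.0.0 - 192.168.255.255)
Public (not in any RFC 1918 range)


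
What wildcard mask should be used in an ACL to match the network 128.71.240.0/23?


Subnet mask: 255.255.254.0
Wildcard = 255.255.255.255 - subnet mask
255 - 255 = 0
255 - 255 = 0
255 - 254 = 1
255 - 0 = 255
Wildcard: 0.0.1.255


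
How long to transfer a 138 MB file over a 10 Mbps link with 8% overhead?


Effective throughput = 10 * (1 - 8/100) = 9.2 Mbps
File size in Mb = 138 * 8 = 1104 Mb
Time = 1104 / 9.2
Time = 120.0 seconds


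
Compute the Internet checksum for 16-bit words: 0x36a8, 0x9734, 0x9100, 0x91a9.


Sum all words (with carry folding):
+ 0x36a8 = 0x36a8
+ 0x9734 = 0xcddc
+ 0x9100 = 0x5edd
+ 0x91a9 = 0xf086
One's complement: ~0xf086
Checksum = 0x0f79


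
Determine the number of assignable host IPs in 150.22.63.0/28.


Host bits = 32 - 28 = 4
Total addresses = 2^4 = 16
Usable = total - 2 (network and broadcast)
Usable hosts: 14


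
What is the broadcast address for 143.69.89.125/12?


Network: 143.64.0.0/12
Host bits = 20
Set all host bits to 1:
Broadcast: 143.79.255.255


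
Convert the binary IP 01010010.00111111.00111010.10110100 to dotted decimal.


01010010 = 82
00111111 = 63
00111010 = 58
10110100 = 180
IP: 82.63.58.180


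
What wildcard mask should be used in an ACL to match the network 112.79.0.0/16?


Subnet mask: 255.255.0.0
Wildcard = 255.255.255.255 - subnet mask
255 - 255 = 0
255 - 255 = 0
255 - 0 = 255
255 - 0 = 255
Wildcard: 0.0.255.255


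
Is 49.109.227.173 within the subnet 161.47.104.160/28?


Subnet network: 161.47.104.160
Test IP AND mask: 49.109.227.160
No, 49.109.227.173 is not in 161.47.104.160/28


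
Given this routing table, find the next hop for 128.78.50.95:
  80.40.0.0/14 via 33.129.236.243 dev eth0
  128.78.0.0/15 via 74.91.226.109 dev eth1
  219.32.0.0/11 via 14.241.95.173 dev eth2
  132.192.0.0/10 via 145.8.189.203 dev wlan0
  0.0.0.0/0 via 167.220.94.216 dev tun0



Longest prefix match for 128.78.50.95:
  /14 80.40.0.0: no
  /15 128.78.0.0: MATCH
  /11 219.32.0.0: no
  /10 132.192.0.0: no
  /0 0.0.0.0: MATCH
Selected: next-hop 74.91.226.109 via eth1 (matched /15)


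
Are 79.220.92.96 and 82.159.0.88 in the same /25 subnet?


Mask: 255.255.255.128
79.220.92.96 AND mask = 79.220.92.0
82.159.0.88 AND mask = 82.159.0.0
No, different subnets (79.220.92.0 vs 82.159.0.0)


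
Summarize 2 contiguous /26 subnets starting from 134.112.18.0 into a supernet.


Original prefix: /26
Number of subnets: 2 = 2^1
New prefix = 26 - 1 = 25
Supernet: 134.112.18.0/25


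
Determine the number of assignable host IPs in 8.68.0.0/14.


Host bits = 32 - 14 = 18
Total addresses = 2^18 = 262144
Usable = total - 2 (network and broadcast)
Usable hosts: 262142


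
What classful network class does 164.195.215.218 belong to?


First octet: 164
Binary: 10100100
10xxxxxx -> Class B (128-191)
Class B, default mask 255.255.0.0 (/16)


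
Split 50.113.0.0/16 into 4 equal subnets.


New prefix = 16 + 2 = 18
Each subnet has 16384 addresses
  50.113.0.0/18
  50.113.64.0/18
  50.113.128.0/18
  50.113.192.0/18
Subnets: 50.113.0.0/18, 50.113.64.0/18, 50.113.128.0/18, 50.113.192.0/18


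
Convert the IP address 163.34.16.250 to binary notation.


163 = 10100011
34 = 00100010
16 = 00010000
250 = 11111010
Binary: 10100011.00100010.00010000.11111010


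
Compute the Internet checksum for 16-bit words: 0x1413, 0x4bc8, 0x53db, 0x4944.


Sum all words (with carry folding):
+ 0x1413 = 0x1413
+ 0x4bc8 = 0x5fdb
+ 0x53db = 0xb3b6
+ 0x4944 = 0xfcfa
One's complement: ~0xfcfa
Checksum = 0x0305


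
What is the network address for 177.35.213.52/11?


IP:   10110001.00100011.11010101.00110100
Mask: 11111111.11100000.00000000.00000000
AND operation:
Net:  10110001.00100000.00000000.00000000
Network: 177.32.0.0/11


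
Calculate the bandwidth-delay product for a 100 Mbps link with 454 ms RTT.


BDP = bandwidth * RTT
= 100 Mbps * 454 ms
= 100 * 1e6 * 454 / 1000 bits
= 45400000 bits
= 5675000 bytes
= 5541.9922 KB
BDP = 45400000 bits (5675000 bytes)


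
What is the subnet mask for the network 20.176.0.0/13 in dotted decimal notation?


/13 means 13 network bits, 19 host bits
Binary: 11111111111110000000000000000000
Mask: 255.248.0.0


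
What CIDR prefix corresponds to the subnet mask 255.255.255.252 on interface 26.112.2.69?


Binary: 11111111.11111111.11111111.11111100
Count leading 1s
Prefix: /30


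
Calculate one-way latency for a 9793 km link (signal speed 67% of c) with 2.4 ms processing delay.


Speed = 0.67 * 3e5 km/s = 201000 km/s
Propagation delay = 9793 / 201000 = 0.0487 s = 48.7214 ms
Processing delay = 2.4 ms
Total one-way latency = 51.1214 ms


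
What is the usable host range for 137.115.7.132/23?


Network: 137.115.6.0
Broadcast: 137.115.7.255
First usable = network + 1
Last usable = broadcast - 1
Range: 137.115.6.1 to 137.115.7.254


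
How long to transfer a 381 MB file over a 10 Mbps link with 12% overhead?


Effective throughput = 10 * (1 - 12/100) = 8.8 Mbps
File size in Mb = 381 * 8 = 3048 Mb
Time = 3048 / 8.8
Time = 346.3636 seconds


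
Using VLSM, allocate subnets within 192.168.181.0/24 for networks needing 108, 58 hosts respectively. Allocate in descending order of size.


108 hosts -> /25 (126 usable): 192.168.181.0/25
58 hosts -> /26 (62 usable): 192.168.181.128/26
Allocation: 192.168.181.0/25 (108 hosts, 126 usable); 192.168.181.128/26 (58 hosts, 62 usable)


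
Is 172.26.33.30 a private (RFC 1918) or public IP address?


RFC 1918 private ranges:
  10.0.0.0/8 (10.0.0.0 - 10.255.255.255)
  172.16.0.0/12 (172.16.0.0 - 172.31.255.255)
  192.168.0.0/16 (192.168.0.0 - 192.168.255.255)
Private (in 172.16.0.0/12)


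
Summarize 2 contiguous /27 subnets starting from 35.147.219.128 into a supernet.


Original prefix: /27
Number of subnets: 2 = 2^1
New prefix = 27 - 1 = 26
Supernet: 35.147.219.128/26


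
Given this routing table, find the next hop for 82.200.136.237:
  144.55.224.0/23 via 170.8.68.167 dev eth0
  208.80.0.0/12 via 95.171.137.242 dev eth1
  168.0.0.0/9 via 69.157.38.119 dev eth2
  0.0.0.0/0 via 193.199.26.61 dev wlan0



Longest prefix match for 82.200.136.237:
  /23 144.55.224.0: no
  /12 208.80.0.0: no
  /9 168.0.0.0: no
  /0 0.0.0.0: MATCH
Selected: next-hop 193.199.26.61 via wlan0 (matched /0)


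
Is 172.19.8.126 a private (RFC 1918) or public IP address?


RFC 1918 private ranges:
  10.0.0.0/8 (10.0.0.0 - 10.255.255.255)
  172.16.0.0/12 (172.16.0.0 - 172.31.255.255)
  192.168.0.0/16 (192.168.0.0 - 192.168.255.255)
Private (in 172.16.0.0/12)


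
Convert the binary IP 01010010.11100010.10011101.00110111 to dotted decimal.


01010010 = 82
11100010 = 226
10011101 = 157
00110111 = 55
IP: 82.226.157.55


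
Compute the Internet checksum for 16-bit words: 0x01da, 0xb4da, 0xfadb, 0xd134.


Sum all words (with carry folding):
+ 0x01da = 0x01da
+ 0xb4da = 0xb6b4
+ 0xfadb = 0xb190
+ 0xd134 = 0x82c5
One's complement: ~0x82c5
Checksum = 0x7d3a


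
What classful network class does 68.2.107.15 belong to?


First octet: 68
Binary: 01000100
0xxxxxxx -> Class A (1-126)
Class A, default mask 255.0.0.0 (/8)


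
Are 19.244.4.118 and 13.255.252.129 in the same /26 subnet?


Mask: 255.255.255.192
19.244.4.118 AND mask = 19.244.4.64
13.255.252.129 AND mask = 13.255.252.128
No, different subnets (19.244.4.64 vs 13.255.252.128)


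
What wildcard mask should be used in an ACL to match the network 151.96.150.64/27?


Subnet mask: 255.255.255.224
Wildcard = 255.255.255.255 - subnet mask
255 - 255 = 0
255 - 255 = 0
255 - 255 = 0
255 - 224 = 31
Wildcard: 0.0.0.31


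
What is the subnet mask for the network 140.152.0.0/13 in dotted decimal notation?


/13 means 13 network bits, 19 host bits
Binary: 11111111111110000000000000000000
Mask: 255.248.0.0


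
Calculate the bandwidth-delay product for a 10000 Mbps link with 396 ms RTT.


BDP = bandwidth * RTT
= 10000 Mbps * 396 ms
= 10000 * 1e6 * 396 / 1000 bits
= 3960000000 bits
= 495000000 bytes
= 483398.4375 KB
BDP = 3960000000 bits (495000000 bytes)


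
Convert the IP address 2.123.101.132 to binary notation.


2 = 00000010
123 = 01111011
101 = 01100101
132 = 10000100
Binary: 00000010.01111011.01100101.10000100


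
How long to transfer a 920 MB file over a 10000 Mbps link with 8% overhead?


Effective throughput = 10000 * (1 - 8/100) = 9200 Mbps
File size in Mb = 920 * 8 = 7360 Mb
Time = 7360 / 9200
Time = 0.8 seconds


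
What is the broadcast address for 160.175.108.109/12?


Network: 160.160.0.0/12
Host bits = 20
Set all host bits to 1:
Broadcast: 160.175.255.255


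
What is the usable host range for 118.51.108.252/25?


Network: 118.51.108.128
Broadcast: 118.51.108.255
First usable = network + 1
Last usable = broadcast - 1
Range: 118.51.108.129 to 118.51.108.254


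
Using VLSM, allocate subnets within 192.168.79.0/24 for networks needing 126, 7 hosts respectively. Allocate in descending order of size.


126 hosts -> /25 (126 usable): 192.168.79.0/25
7 hosts -> /28 (14 usable): 192.168.79.128/28
Allocation: 192.168.79.0/25 (126 hosts, 126 usable); 192.168.79.128/28 (7 hosts, 14 usable)


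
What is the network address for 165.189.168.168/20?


IP:   10100101.10111101.10101000.10101000
Mask: 11111111.11111111.11110000.00000000
AND operation:
Net:  10100101.10111101.10100000.00000000
Network: 165.189.160.0/20


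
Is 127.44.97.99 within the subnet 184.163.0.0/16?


Subnet network: 184.163.0.0
Test IP AND mask: 127.44.0.0
No, 127.44.97.99 is not in 184.163.0.0/16


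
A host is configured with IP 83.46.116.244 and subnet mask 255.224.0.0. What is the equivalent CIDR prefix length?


Binary: 11111111.11100000.00000000.00000000
Count leading 1s
Prefix: /11


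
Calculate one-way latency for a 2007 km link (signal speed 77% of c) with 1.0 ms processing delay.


Speed = 0.77 * 3e5 km/s = 231000 km/s
Propagation delay = 2007 / 231000 = 0.0087 s = 8.6883 ms
Processing delay = 1.0 ms
Total one-way latency = 9.6883 ms


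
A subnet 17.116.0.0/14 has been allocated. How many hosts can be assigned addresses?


Host bits = 32 - 14 = 18
Total addresses = 2^18 = 262144
Usable = total - 2 (network and broadcast)
Usable hosts: 262142


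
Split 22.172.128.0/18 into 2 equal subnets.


New prefix = 18 + 1 = 19
Each subnet has 8192 addresses
  22.172.128.0/19
  22.172.160.0/19
Subnets: 22.172.128.0/19, 22.172.160.0/19


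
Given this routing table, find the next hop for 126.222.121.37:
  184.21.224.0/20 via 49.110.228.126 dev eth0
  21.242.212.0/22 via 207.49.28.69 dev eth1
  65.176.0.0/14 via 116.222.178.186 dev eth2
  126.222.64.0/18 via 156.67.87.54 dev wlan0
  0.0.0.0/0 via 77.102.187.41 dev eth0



Longest prefix match for 126.222.121.37:
  /20 184.21.224.0: no
  /22 21.242.212.0: no
  /14 65.176.0.0: no
  /18 126.222.64.0: MATCH
  /0 0.0.0.0: MATCH
Selected: next-hop 156.67.87.54 via wlan0 (matched /18)


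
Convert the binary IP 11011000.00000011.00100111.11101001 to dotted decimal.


11011000 = 216
00000011 = 3
00100111 = 39
11101001 = 233
IP: 216.3.39.233


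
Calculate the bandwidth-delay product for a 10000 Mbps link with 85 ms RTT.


BDP = bandwidth * RTT
= 10000 Mbps * 85 ms
= 10000 * 1e6 * 85 / 1000 bits
= 850000000 bits
= 106250000 bytes
= 103759.7656 KB
BDP = 850000000 bits (106250000 bytes)


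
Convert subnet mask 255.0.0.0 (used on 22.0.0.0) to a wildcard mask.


Subnet mask: 255.0.0.0
Wildcard = 255.255.255.255 - subnet mask
255 - 255 = 0
255 - 0 = 255
255 - 0 = 255
255 - 0 = 255
Wildcard: 0.255.255.255


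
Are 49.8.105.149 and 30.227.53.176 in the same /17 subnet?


Mask: 255.255.128.0
49.8.105.149 AND mask = 49.8.0.0
30.227.53.176 AND mask = 30.227.0.0
No, different subnets (49.8.0.0 vs 30.227.0.0)


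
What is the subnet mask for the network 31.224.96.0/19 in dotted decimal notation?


/19 means 19 network bits, 13 host bits
Binary: 11111111111111111110000000000000
Mask: 255.255.224.0


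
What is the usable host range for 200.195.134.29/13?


Network: 200.192.0.0
Broadcast: 200.199.255.255
First usable = network + 1
Last usable = broadcast - 1
Range: 200.192.0.1 to 200.199.255.254


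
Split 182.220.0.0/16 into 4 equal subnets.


New prefix = 16 + 2 = 18
Each subnet has 16384 addresses
  182.220.0.0/18
  182.220.64.0/18
  182.220.128.0/18
  182.220.192.0/18
Subnets: 182.220.0.0/18, 182.220.64.0/18, 182.220.128.0/18, 182.220.192.0/18


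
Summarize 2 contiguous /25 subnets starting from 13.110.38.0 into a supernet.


Original prefix: /25
Number of subnets: 2 = 2^1
New prefix = 25 - 1 = 24
Supernet: 13.110.38.0/24


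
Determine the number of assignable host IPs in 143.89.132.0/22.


Host bits = 32 - 22 = 10
Total addresses = 2^10 = 1024
Usable = total - 2 (network and broadcast)
Usable hosts: 1022


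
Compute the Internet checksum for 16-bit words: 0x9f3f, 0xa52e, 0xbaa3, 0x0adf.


Sum all words (with carry folding):
+ 0x9f3f = 0x9f3f
+ 0xa52e = 0x446e
+ 0xbaa3 = 0xff11
+ 0x0adf = 0x09f1
One's complement: ~0x09f1
Checksum = 0xf60e


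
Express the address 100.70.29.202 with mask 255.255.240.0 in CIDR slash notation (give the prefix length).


Binary: 11111111.11111111.11110000.00000000
Count leading 1s
Prefix: /20


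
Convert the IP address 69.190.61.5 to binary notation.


69 = 01000101
190 = 10111110
61 = 00111101
5 = 00000101
Binary: 01000101.10111110.00111101.00000101


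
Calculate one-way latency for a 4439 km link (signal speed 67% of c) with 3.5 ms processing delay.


Speed = 0.67 * 3e5 km/s = 201000 km/s
Propagation delay = 4439 / 201000 = 0.0221 s = 22.0846 ms
Processing delay = 3.5 ms
Total one-way latency = 25.5846 ms


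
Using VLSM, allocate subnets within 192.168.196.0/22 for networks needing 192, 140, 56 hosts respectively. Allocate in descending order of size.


192 hosts -> /24 (254 usable): 192.168.196.0/24
140 hosts -> /24 (254 usable): 192.168.197.0/24
56 hosts -> /26 (62 usable): 192.168.198.0/26
Allocation: 192.168.196.0/24 (192 hosts, 254 usable); 192.168.197.0/24 (140 hosts, 254 usable); 192.168.198.0/26 (56 hosts, 62 usable)


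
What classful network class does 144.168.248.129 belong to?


First octet: 144
Binary: 10010000
10xxxxxx -> Class B (128-191)
Class B, default mask 255.255.0.0 (/16)


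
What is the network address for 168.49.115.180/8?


IP:   10101000.00110001.01110011.10110100
Mask: 11111111.00000000.00000000.00000000
AND operation:
Net:  10101000.00000000.00000000.00000000
Network: 168.0.0.0/8


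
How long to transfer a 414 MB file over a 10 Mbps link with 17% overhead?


Effective throughput = 10 * (1 - 17/100) = 8.3 Mbps
File size in Mb = 414 * 8 = 3312 Mb
Time = 3312 / 8.3
Time = 399.0361 seconds


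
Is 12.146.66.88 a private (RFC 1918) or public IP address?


RFC 1918 private ranges:
  10.0.0.0/8 (10.0.0.0 - 10.255.255.255)
  172.16.0.0/12 (172.16.0.0 - 172.31.255.255)
  192.168.0.0/16 (192.168.0.0 - 192.168.255.255)
Public (not in any RFC 1918 range)


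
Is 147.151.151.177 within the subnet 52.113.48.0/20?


Subnet network: 52.113.48.0
Test IP AND mask: 147.151.144.0
No, 147.151.151.177 is not in 52.113.48.0/20


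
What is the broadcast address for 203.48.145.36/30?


Network: 203.48.145.36/30
Host bits = 2
Set all host bits to 1:
Broadcast: 203.48.145.39


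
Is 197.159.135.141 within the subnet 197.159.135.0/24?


Subnet network: 197.159.135.0
Test IP AND mask: 197.159.135.0
Yes, 197.159.135.141 is in 197.159.135.0/24


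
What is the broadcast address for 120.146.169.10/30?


Network: 120.146.169.8/30
Host bits = 2
Set all host bits to 1:
Broadcast: 120.146.169.11


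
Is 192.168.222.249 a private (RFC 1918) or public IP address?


RFC 1918 private ranges:
  10.0.0.0/8 (10.0.0.0 - 10.255.255.255)
  172.16.0.0/12 (172.16.0.0 - 172.31.255.255)
  192.168.0.0/16 (192.168.0.0 - 192.168.255.255)
Private (in 192.168.0.0/16)


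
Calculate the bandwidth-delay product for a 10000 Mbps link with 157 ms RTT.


BDP = bandwidth * RTT
= 10000 Mbps * 157 ms
= 10000 * 1e6 * 157 / 1000 bits
= 1570000000 bits
= 196250000 bytes
= 191650.3906 KB
BDP = 1570000000 bits (196250000 bytes)


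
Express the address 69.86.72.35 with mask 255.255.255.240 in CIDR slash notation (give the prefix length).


Binary: 11111111.11111111.11111111.11110000
Count leading 1s
Prefix: /28


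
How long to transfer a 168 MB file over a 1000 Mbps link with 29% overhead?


Effective throughput = 1000 * (1 - 29/100) = 710 Mbps
File size in Mb = 168 * 8 = 1344 Mb
Time = 1344 / 710
Time = 1.893 seconds


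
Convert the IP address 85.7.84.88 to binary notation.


85 = 01010101
7 = 00000111
84 = 01010100
88 = 01011000
Binary: 01010101.00000111.01010100.01011000


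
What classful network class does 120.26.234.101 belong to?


First octet: 120
Binary: 01111000
0xxxxxxx -> Class A (1-126)
Class A, default mask 255.0.0.0 (/8)


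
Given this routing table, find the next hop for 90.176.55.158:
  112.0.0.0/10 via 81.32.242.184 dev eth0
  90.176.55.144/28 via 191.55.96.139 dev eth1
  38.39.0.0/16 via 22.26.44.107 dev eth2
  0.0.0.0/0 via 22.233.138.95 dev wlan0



Longest prefix match for 90.176.55.158:
  /10 112.0.0.0: no
  /28 90.176.55.144: MATCH
  /16 38.39.0.0: no
  /0 0.0.0.0: MATCH
Selected: next-hop 191.55.96.139 via eth1 (matched /28)


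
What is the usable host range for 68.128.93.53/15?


Network: 68.128.0.0
Broadcast: 68.129.255.255
First usable = network + 1
Last usable = broadcast - 1
Range: 68.128.0.1 to 68.129.255.254


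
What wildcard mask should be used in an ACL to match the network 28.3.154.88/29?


Subnet mask: 255.255.255.248
Wildcard = 255.255.255.255 - subnet mask
255 - 255 = 0
255 - 255 = 0
255 - 255 = 0
255 - 248 = 7
Wildcard: 0.0.0.7


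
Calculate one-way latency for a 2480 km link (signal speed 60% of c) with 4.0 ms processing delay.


Speed = 0.6 * 3e5 km/s = 180000 km/s
Propagation delay = 2480 / 180000 = 0.0138 s = 13.7778 ms
Processing delay = 4.0 ms
Total one-way latency = 17.7778 ms


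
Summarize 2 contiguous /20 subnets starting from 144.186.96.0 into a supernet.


Original prefix: /20
Number of subnets: 2 = 2^1
New prefix = 20 - 1 = 19
Supernet: 144.186.96.0/19


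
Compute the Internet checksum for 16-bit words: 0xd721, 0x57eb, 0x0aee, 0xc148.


Sum all words (with carry folding):
+ 0xd721 = 0xd721
+ 0x57eb = 0x2f0d
+ 0x0aee = 0x39fb
+ 0xc148 = 0xfb43
One's complement: ~0xfb43
Checksum = 0x04bc


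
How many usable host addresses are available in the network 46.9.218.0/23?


Host bits = 32 - 23 = 9
Total addresses = 2^9 = 512
Usable = total - 2 (network and broadcast)
Usable hosts: 510


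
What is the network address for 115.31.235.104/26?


IP:   01110011.00011111.11101011.01101000
Mask: 11111111.11111111.11111111.11000000
AND operation:
Net:  01110011.00011111.11101011.01000000
Network: 115.31.235.64/26


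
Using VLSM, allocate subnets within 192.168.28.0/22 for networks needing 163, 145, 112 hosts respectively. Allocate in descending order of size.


163 hosts -> /24 (254 usable): 192.168.28.0/24
145 hosts -> /24 (254 usable): 192.168.29.0/24
112 hosts -> /25 (126 usable): 192.168.30.0/25
Allocation: 192.168.28.0/24 (163 hosts, 254 usable); 192.168.29.0/24 (145 hosts, 254 usable); 192.168.30.0/25 (112 hosts, 126 usable)


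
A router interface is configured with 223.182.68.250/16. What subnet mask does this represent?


/16 means 16 network bits, 16 host bits
Binary: 11111111111111110000000000000000
Mask: 255.255.0.0


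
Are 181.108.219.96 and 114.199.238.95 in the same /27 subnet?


Mask: 255.255.255.224
181.108.219.96 AND mask = 181.108.219.96
114.199.238.95 AND mask = 114.199.238.64
No, different subnets (181.108.219.96 vs 114.199.238.64)


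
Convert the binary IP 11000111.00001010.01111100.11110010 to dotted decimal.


11000111 = 199
00001010 = 10
01111100 = 124
11110010 = 242
IP: 199.10.124.242


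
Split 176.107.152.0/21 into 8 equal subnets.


New prefix = 21 + 3 = 24
Each subnet has 256 addresses
  176.107.152.0/24
  176.107.153.0/24
  176.107.154.0/24
  176.107.155.0/24
  176.107.156.0/24
  176.107.157.0/24
  176.107.158.0/24
  176.107.159.0/24
Subnets: 176.107.152.0/24, 176.107.153.0/24, 176.107.154.0/24, 176.107.155.0/24, 176.107.156.0/24, 176.107.157.0/24, 176.107.158.0/24, 176.107.159.0/24


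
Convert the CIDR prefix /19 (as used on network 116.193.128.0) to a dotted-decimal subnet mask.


/19 means 19 network bits, 13 host bits
Binary: 11111111111111111110000000000000
Mask: 255.255.224.0


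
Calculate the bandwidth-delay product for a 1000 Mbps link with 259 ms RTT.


BDP = bandwidth * RTT
= 1000 Mbps * 259 ms
= 1000 * 1e6 * 259 / 1000 bits
= 259000000 bits
= 32375000 bytes
= 31616.2109 KB
BDP = 259000000 bits (32375000 bytes)


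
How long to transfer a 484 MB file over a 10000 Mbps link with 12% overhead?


Effective throughput = 10000 * (1 - 12/100) = 8800 Mbps
File size in Mb = 484 * 8 = 3872 Mb
Time = 3872 / 8800
Time = 0.44 seconds


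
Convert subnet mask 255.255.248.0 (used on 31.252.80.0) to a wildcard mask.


Subnet mask: 255.255.248.0
Wildcard = 255.255.255.255 - subnet mask
255 - 255 = 0
255 - 255 = 0
255 - 248 = 7
255 - 0 = 255
Wildcard: 0.0.7.255


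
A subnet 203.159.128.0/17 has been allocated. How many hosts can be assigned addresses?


Host bits = 32 - 17 = 15
Total addresses = 2^15 = 32768
Usable = total - 2 (network and broadcast)
Usable hosts: 32766


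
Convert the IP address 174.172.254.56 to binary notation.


174 = 10101110
172 = 10101100
254 = 11111110
56 = 00111000
Binary: 10101110.10101100.11111110.00111000


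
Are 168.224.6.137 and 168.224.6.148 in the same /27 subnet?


Mask: 255.255.255.224
168.224.6.137 AND mask = 168.224.6.128
168.224.6.148 AND mask = 168.224.6.128
Yes, same subnet (168.224.6.128)


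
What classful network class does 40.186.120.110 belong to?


First octet: 40
Binary: 00101000
0xxxxxxx -> Class A (1-126)
Class A, default mask 255.0.0.0 (/8)


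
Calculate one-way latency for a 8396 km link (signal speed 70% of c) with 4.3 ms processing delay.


Speed = 0.7 * 3e5 km/s = 210000 km/s
Propagation delay = 8396 / 210000 = 0.04 s = 39.981 ms
Processing delay = 4.3 ms
Total one-way latency = 44.281 ms


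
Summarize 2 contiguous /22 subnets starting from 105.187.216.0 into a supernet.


Original prefix: /22
Number of subnets: 2 = 2^1
New prefix = 22 - 1 = 21
Supernet: 105.187.216.0/21


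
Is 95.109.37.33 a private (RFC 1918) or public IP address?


RFC 1918 private ranges:
  10.0.0.0/8 (10.0.0.0 - 10.255.255.255)
  172.16.0.0/12 (172.16.0.0 - 172.31.255.255)
  192.168.0.0/16 (192.168.0.0 - 192.168.255.255)
Public (not in any RFC 1918 range)


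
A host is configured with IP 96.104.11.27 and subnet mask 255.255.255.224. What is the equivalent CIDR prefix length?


Binary: 11111111.11111111.11111111.11100000
Count leading 1s
Prefix: /27


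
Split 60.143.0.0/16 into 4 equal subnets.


New prefix = 16 + 2 = 18
Each subnet has 16384 addresses
  60.143.0.0/18
  60.143.64.0/18
  60.143.128.0/18
  60.143.192.0/18
Subnets: 60.143.0.0/18, 60.143.64.0/18, 60.143.128.0/18, 60.143.192.0/18


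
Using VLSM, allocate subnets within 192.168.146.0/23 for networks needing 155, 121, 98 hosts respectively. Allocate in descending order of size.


155 hosts -> /24 (254 usable): 192.168.146.0/24
121 hosts -> /25 (126 usable): 192.168.147.0/25
98 hosts -> /25 (126 usable): 192.168.147.128/25
Allocation: 192.168.146.0/24 (155 hosts, 254 usable); 192.168.147.0/25 (121 hosts, 126 usable); 192.168.147.128/25 (98 hosts, 126 usable)


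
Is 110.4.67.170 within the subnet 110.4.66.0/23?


Subnet network: 110.4.66.0
Test IP AND mask: 110.4.66.0
Yes, 110.4.67.170 is in 110.4.66.0/23


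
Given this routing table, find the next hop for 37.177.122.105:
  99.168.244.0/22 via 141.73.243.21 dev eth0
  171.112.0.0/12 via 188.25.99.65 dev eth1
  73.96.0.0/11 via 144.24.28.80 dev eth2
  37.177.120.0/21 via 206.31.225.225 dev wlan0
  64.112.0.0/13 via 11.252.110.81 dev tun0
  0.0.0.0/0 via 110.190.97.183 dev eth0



Longest prefix match for 37.177.122.105:
  /22 99.168.244.0: no
  /12 171.112.0.0: no
  /11 73.96.0.0: no
  /21 37.177.120.0: MATCH
  /13 64.112.0.0: no
  /0 0.0.0.0: MATCH
Selected: next-hop 206.31.225.225 via wlan0 (matched /21)


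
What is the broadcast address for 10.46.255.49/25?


Network: 10.46.255.0/25
Host bits = 7
Set all host bits to 1:
Broadcast: 10.46.255.127


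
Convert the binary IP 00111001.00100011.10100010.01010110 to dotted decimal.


00111001 = 57
00100011 = 35
10100010 = 162
01010110 = 86
IP: 57.35.162.86


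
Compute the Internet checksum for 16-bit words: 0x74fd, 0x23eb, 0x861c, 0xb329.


Sum all words (with carry folding):
+ 0x74fd = 0x74fd
+ 0x23eb = 0x98e8
+ 0x861c = 0x1f05
+ 0xb329 = 0xd22e
One's complement: ~0xd22e
Checksum = 0x2dd1


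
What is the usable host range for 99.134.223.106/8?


Network: 99.0.0.0
Broadcast: 99.255.255.255
First usable = network + 1
Last usable = broadcast - 1
Range: 99.0.0.1 to 99.255.255.254


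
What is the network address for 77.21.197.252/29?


IP:   01001101.00010101.11000101.11111100
Mask: 11111111.11111111.11111111.11111000
AND operation:
Net:  01001101.00010101.11000101.11111000
Network: 77.21.197.248/29


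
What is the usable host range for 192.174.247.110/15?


Network: 192.174.0.0
Broadcast: 192.175.255.255
First usable = network + 1
Last usable = broadcast - 1
Range: 192.174.0.1 to 192.175.255.254


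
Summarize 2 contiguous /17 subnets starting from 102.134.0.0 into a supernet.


Original prefix: /17
Number of subnets: 2 = 2^1
New prefix = 17 - 1 = 16
Supernet: 102.134.0.0/16


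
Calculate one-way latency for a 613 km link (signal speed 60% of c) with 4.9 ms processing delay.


Speed = 0.6 * 3e5 km/s = 180000 km/s
Propagation delay = 613 / 180000 = 0.0034 s = 3.4056 ms
Processing delay = 4.9 ms
Total one-way latency = 8.3056 ms


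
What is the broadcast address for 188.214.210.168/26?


Network: 188.214.210.128/26
Host bits = 6
Set all host bits to 1:
Broadcast: 188.214.210.191


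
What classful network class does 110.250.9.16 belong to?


First octet: 110
Binary: 01101110
0xxxxxxx -> Class A (1-126)
Class A, default mask 255.0.0.0 (/8)


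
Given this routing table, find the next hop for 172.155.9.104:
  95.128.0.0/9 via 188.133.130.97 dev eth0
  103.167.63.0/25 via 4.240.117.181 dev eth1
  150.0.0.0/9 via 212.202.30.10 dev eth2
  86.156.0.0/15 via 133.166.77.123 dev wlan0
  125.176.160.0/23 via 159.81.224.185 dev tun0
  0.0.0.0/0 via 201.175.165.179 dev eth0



Longest prefix match for 172.155.9.104:
  /9 95.128.0.0: no
  /25 103.167.63.0: no
  /9 150.0.0.0: no
  /15 86.156.0.0: no
  /23 125.176.160.0: no
  /0 0.0.0.0: MATCH
Selected: next-hop 201.175.165.179 via eth0 (matched /0)


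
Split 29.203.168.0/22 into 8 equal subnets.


New prefix = 22 + 3 = 25
Each subnet has 128 addresses
  29.203.168.0/25
  29.203.168.128/25
  29.203.169.0/25
  29.203.169.128/25
  29.203.170.0/25
  29.203.170.128/25
  29.203.171.0/25
  29.203.171.128/25
Subnets: 29.203.168.0/25, 29.203.168.128/25, 29.203.169.0/25, 29.203.169.128/25, 29.203.170.0/25, 29.203.170.128/25, 29.203.171.0/25, 29.203.171.128/25


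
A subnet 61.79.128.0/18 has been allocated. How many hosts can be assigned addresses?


Host bits = 32 - 18 = 14
Total addresses = 2^14 = 16384
Usable = total - 2 (network and broadcast)
Usable hosts: 16382


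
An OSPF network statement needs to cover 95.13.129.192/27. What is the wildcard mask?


Subnet mask: 255.255.255.224
Wildcard = 255.255.255.255 - subnet mask
255 - 255 = 0
255 - 255 = 0
255 - 255 = 0
255 - 224 = 31
Wildcard: 0.0.0.31


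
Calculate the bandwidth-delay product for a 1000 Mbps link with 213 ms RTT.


BDP = bandwidth * RTT
= 1000 Mbps * 213 ms
= 1000 * 1e6 * 213 / 1000 bits
= 213000000 bits
= 26625000 bytes
= 26000.9766 KB
BDP = 213000000 bits (26625000 bytes)


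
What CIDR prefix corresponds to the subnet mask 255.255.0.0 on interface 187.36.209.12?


Binary: 11111111.11111111.00000000.00000000
Count leading 1s
Prefix: /16


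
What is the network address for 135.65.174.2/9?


IP:   10000111.01000001.10101110.00000010
Mask: 11111111.10000000.00000000.00000000
AND operation:
Net:  10000111.00000000.00000000.00000000
Network: 135.0.0.0/9


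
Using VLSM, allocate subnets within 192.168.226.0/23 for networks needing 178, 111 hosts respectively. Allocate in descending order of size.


178 hosts -> /24 (254 usable): 192.168.226.0/24
111 hosts -> /25 (126 usable): 192.168.227.0/25
Allocation: 192.168.226.0/24 (178 hosts, 254 usable); 192.168.227.0/25 (111 hosts, 126 usable)


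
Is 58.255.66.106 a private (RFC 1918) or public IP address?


RFC 1918 private ranges:
  10.0.0.0/8 (10.0.0.0 - 10.255.255.255)
  172.16.0.0/12 (172.16.0.0 - 172.31.255.255)
  192.168.0.0/16 (192.168.0.0 - 192.168.255.255)
Public (not in any RFC 1918 range)


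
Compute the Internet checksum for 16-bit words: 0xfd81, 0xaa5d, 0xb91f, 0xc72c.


Sum all words (with carry folding):
+ 0xfd81 = 0xfd81
+ 0xaa5d = 0xa7df
+ 0xb91f = 0x60ff
+ 0xc72c = 0x282c
One's complement: ~0x282c
Checksum = 0xd7d3


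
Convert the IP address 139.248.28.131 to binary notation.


139 = 10001011
248 = 11111000
28 = 00011100
131 = 10000011
Binary: 10001011.11111000.00011100.10000011


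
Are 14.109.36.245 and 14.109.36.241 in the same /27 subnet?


Mask: 255.255.255.224
14.109.36.245 AND mask = 14.109.36.224
14.109.36.241 AND mask = 14.109.36.224
Yes, same subnet (14.109.36.224)


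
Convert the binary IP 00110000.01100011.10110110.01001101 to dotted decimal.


00110000 = 48
01100011 = 99
10110110 = 182
01001101 = 77
IP: 48.99.182.77


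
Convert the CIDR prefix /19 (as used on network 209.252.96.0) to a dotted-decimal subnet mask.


/19 means 19 network bits, 13 host bits
Binary: 11111111111111111110000000000000
Mask: 255.255.224.0


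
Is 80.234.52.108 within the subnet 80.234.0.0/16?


Subnet network: 80.234.0.0
Test IP AND mask: 80.234.0.0
Yes, 80.234.52.108 is in 80.234.0.0/16


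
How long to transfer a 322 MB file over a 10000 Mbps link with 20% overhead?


Effective throughput = 10000 * (1 - 20/100) = 8000 Mbps
File size in Mb = 322 * 8 = 2576 Mb
Time = 2576 / 8000
Time = 0.322 seconds


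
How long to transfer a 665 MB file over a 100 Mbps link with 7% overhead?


Effective throughput = 100 * (1 - 7/100) = 93 Mbps
File size in Mb = 665 * 8 = 5320 Mb
Time = 5320 / 93
Time = 57.2043 seconds


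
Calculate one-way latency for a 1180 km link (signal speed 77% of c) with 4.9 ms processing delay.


Speed = 0.77 * 3e5 km/s = 231000 km/s
Propagation delay = 1180 / 231000 = 0.0051 s = 5.1082 ms
Processing delay = 4.9 ms
Total one-way latency = 10.0082 ms


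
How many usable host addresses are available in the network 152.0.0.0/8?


Host bits = 32 - 8 = 24
Total addresses = 2^24 = 16777216
Usable = total - 2 (network and broadcast)
Usable hosts: 16777214


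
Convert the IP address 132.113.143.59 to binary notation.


132 = 10000100
113 = 01110001
143 = 10001111
59 = 00111011
Binary: 10000100.01110001.10001111.00111011


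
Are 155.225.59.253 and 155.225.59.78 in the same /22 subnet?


Mask: 255.255.252.0
155.225.59.253 AND mask = 155.225.56.0
155.225.59.78 AND mask = 155.225.56.0
Yes, same subnet (155.225.56.0)


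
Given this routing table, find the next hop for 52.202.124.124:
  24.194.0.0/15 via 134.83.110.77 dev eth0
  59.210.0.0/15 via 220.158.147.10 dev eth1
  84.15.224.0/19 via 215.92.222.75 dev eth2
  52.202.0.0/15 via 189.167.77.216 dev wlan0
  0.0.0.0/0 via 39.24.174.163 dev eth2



Longest prefix match for 52.202.124.124:
  /15 24.194.0.0: no
  /15 59.210.0.0: no
  /19 84.15.224.0: no
  /15 52.202.0.0: MATCH
  /0 0.0.0.0: MATCH
Selected: next-hop 189.167.77.216 via wlan0 (matched /15)


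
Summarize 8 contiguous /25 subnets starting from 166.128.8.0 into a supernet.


Original prefix: /25
Number of subnets: 8 = 2^3
New prefix = 25 - 3 = 22
Supernet: 166.128.8.0/22


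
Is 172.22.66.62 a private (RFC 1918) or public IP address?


RFC 1918 private ranges:
  10.0.0.0/8 (10.0.0.0 - 10.255.255.255)
  172.16.0.0/12 (172.16.0.0 - 172.31.255.255)
  192.168.0.0/16 (192.168.0.0 - 192.168.255.255)
Private (in 172.16.0.0/12)


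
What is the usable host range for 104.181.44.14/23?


Network: 104.181.44.0
Broadcast: 104.181.45.255
First usable = network + 1
Last usable = broadcast - 1
Range: 104.181.44.1 to 104.181.45.254


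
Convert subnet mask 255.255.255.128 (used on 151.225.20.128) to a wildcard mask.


Subnet mask: 255.255.255.128
Wildcard = 255.255.255.255 - subnet mask
255 - 255 = 0
255 - 255 = 0
255 - 255 = 0
255 - 128 = 127
Wildcard: 0.0.0.127


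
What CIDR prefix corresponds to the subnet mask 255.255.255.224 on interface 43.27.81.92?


Binary: 11111111.11111111.11111111.11100000
Count leading 1s
Prefix: /27


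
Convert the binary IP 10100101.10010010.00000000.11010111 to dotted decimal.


10100101 = 165
10010010 = 146
00000000 = 0
11010111 = 215
IP: 165.146.0.215


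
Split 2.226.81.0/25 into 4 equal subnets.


New prefix = 25 + 2 = 27
Each subnet has 32 addresses
  2.226.81.0/27
  2.226.81.32/27
  2.226.81.64/27
  2.226.81.96/27
Subnets: 2.226.81.0/27, 2.226.81.32/27, 2.226.81.64/27, 2.226.81.96/27


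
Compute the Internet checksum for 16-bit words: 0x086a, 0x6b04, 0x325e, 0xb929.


Sum all words (with carry folding):
+ 0x086a = 0x086a
+ 0x6b04 = 0x736e
+ 0x325e = 0xa5cc
+ 0xb929 = 0x5ef6
One's complement: ~0x5ef6
Checksum = 0xa109


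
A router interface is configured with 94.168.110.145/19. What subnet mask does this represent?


/19 means 19 network bits, 13 host bits
Binary: 11111111111111111110000000000000
Mask: 255.255.224.0


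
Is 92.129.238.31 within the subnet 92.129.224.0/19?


Subnet network: 92.129.224.0
Test IP AND mask: 92.129.224.0
Yes, 92.129.238.31 is in 92.129.224.0/19


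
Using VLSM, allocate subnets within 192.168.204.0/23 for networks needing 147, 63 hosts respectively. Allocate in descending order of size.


147 hosts -> /24 (254 usable): 192.168.204.0/24
63 hosts -> /25 (126 usable): 192.168.205.0/25
Allocation: 192.168.204.0/24 (147 hosts, 254 usable); 192.168.205.0/25 (63 hosts, 126 usable)


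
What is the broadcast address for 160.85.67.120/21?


Network: 160.85.64.0/21
Host bits = 11
Set all host bits to 1:
Broadcast: 160.85.71.255


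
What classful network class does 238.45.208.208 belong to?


First octet: 238
Binary: 11101110
1110xxxx -> Class D (224-239)
Class D (multicast), default mask N/A


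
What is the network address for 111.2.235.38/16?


IP:   01101111.00000010.11101011.00100110
Mask: 11111111.11111111.00000000.00000000
AND operation:
Net:  01101111.00000010.00000000.00000000
Network: 111.2.0.0/16


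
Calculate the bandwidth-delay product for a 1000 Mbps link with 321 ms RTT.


BDP = bandwidth * RTT
= 1000 Mbps * 321 ms
= 1000 * 1e6 * 321 / 1000 bits
= 321000000 bits
= 40125000 bytes
= 39184.5703 KB
BDP = 321000000 bits (40125000 bytes)


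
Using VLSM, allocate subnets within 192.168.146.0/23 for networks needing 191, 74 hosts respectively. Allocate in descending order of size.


191 hosts -> /24 (254 usable): 192.168.146.0/24
74 hosts -> /25 (126 usable): 192.168.147.0/25
Allocation: 192.168.146.0/24 (191 hosts, 254 usable); 192.168.147.0/25 (74 hosts, 126 usable)


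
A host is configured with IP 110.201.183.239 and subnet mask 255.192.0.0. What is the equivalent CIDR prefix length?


Binary: 11111111.11000000.00000000.00000000
Count leading 1s
Prefix: /10


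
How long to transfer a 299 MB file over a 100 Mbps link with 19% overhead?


Effective throughput = 100 * (1 - 19/100) = 81 Mbps
File size in Mb = 299 * 8 = 2392 Mb
Time = 2392 / 81
Time = 29.5309 seconds


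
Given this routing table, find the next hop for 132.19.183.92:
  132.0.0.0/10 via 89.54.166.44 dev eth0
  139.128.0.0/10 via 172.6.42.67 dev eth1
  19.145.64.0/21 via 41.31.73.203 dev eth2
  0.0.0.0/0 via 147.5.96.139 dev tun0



Longest prefix match for 132.19.183.92:
  /10 132.0.0.0: MATCH
  /10 139.128.0.0: no
  /21 19.145.64.0: no
  /0 0.0.0.0: MATCH
Selected: next-hop 89.54.166.44 via eth0 (matched /10)


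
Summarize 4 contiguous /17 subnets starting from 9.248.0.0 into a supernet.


Original prefix: /17
Number of subnets: 4 = 2^2
New prefix = 17 - 2 = 15
Supernet: 9.248.0.0/15


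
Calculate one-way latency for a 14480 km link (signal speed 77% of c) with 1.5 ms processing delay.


Speed = 0.77 * 3e5 km/s = 231000 km/s
Propagation delay = 14480 / 231000 = 0.0627 s = 62.684 ms
Processing delay = 1.5 ms
Total one-way latency = 64.184 ms
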